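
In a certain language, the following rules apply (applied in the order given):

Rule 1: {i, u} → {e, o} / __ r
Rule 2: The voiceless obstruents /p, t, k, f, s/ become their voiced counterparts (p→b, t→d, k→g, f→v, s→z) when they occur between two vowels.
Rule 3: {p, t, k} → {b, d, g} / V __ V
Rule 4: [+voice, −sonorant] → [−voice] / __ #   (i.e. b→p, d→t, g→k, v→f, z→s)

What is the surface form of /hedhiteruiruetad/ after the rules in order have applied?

Rule 1 (pre-rhotic lowering): /i/ is a high vowel immediately before /r/, so it lowers to [e]. /hedhiteruiruetad/ → hedhiterueruetad.
Rule 2 (intervocalic voicing): /t/ is a voiceless obstruent between vowels /i/ and /e/, so it voices to [d]. /t/ is a voiceless obstruent between vowels /e/ and /a/, so it voices to [d]. /hedhiterueruetad/ → hedhiderueruedad.
Rule 3 (intervocalic voicing): no segment meets the environment; /hedhiderueruedad/ is unchanged.
Rule 4 (final devoicing): /d/ is a voiced obstruent in word-final position, so it devoices to [t]. /hedhiderueruedad/ → hedhiderueruedat.

hedhiderueruedat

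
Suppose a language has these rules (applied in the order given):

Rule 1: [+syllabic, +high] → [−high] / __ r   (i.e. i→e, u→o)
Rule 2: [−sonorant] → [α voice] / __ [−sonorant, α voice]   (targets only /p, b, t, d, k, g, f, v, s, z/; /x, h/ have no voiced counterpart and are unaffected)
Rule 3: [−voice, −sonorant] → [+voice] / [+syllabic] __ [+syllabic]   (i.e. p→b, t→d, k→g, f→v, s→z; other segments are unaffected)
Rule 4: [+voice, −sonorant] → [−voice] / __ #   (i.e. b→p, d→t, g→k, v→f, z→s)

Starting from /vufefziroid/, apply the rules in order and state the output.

Rule 1 (pre-rhotic lowering): /i/ is a high vowel immediately before /r/, so it lowers to [e]. /vufefziroid/ → vufefzeroid.
Rule 2 (regressive voicing assimilation): /f/ precedes the voiced obstruent /z/, so it voices to [v] by assimilation. /vufefzeroid/ → vufevzeroid.
Rule 3 (intervocalic voicing): /f/ is a voiceless obstruent between vowels /u/ and /e/, so it voices to [v]. /vufevzeroid/ → vuvevzeroid.
Rule 4 (final devoicing): /d/ is a voiced obstruent in word-final position, so it devoices to [t]. /vuvevzeroid/ → vuvevzeroit.

vuvevzeroit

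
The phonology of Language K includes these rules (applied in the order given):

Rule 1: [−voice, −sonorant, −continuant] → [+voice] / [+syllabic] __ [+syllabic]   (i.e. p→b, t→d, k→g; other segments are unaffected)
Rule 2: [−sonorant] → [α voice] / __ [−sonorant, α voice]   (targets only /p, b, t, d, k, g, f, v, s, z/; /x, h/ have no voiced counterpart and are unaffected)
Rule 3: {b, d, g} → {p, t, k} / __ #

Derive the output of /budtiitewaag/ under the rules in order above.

buttiidewaak

Rule 1 (intervocalic voicing): /t/ is a voiceless stop between vowels /i/ and /e/, so it voices to [d]. /budtiitewaag/ → budtiidewaag.
Rule 2 (regressive voicing assimilation): /d/ precedes the voiceless obstruent /t/, so it devoices to [t] by assimilation. /budtiidewaag/ → buttiidewaag.
Rule 3 (final devoicing): /g/ is a voiced stop in word-final position, so it devoices to [k]. /buttiidewaag/ → buttiidewaak.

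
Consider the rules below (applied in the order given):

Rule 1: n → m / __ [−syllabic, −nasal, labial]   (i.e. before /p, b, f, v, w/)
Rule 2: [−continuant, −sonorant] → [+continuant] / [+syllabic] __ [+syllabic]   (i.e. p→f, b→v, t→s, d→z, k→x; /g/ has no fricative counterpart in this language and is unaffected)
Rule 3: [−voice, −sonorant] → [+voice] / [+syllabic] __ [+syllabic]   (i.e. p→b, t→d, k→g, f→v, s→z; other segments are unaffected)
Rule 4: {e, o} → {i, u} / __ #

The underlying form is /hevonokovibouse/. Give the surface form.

hevonoxovivouzi

Rule 1 (nasal place assimilation): no segment meets the environment; /hevonokovibouse/ is unchanged.
Rule 2 (intervocalic spirantization): /k/ is a stop between vowels /o/ and /o/, so it spirantizes to the fricative [x]. /b/ is a stop between vowels /i/ and /o/, so it spirantizes to the fricative [v]. /hevonokovibouse/ → hevonoxovivouse.
Rule 3 (intervocalic voicing): /s/ is a voiceless obstruent between vowels /u/ and /e/, so it voices to [z]. /hevonoxovivouse/ → hevonoxovivouze.
Rule 4 (final vowel raising): /e/ is a mid vowel in word-final position, so it raises to [i]. /hevonoxovivouze/ → hevonoxovivouzi.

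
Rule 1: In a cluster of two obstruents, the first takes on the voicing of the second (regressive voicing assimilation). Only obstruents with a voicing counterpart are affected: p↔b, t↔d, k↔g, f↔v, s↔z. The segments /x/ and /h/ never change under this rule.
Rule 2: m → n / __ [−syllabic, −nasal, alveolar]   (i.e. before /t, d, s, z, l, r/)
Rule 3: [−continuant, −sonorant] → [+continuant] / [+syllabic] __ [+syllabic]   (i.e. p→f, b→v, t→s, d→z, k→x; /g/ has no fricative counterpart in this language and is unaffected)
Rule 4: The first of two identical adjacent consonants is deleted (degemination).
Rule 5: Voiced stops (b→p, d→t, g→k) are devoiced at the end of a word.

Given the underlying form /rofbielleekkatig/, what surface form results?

rovbieleekasik

Rule 1 (regressive voicing assimilation): /f/ precedes the voiced obstruent /b/, so it voices to [v] by assimilation. /rofbielleekkatig/ → rovbielleekkatig.
Rule 2 (nasal place assimilation): no segment meets the environment; /rovbielleekkatig/ is unchanged.
Rule 3 (intervocalic spirantization): /t/ is a stop between vowels /a/ and /i/, so it spirantizes to the fricative [s]. /rovbielleekkatig/ → rovbielleekkasig.
Rule 4 (degemination): /ll/ is a geminate; the first /l/ deletes. /kk/ is a geminate; the first /k/ deletes. /rovbielleekkasig/ → rovbieleekasig.
Rule 5 (final devoicing): /g/ is a voiced stop in word-final position, so it devoices to [k]. /rovbieleekasig/ → rovbieleekasik.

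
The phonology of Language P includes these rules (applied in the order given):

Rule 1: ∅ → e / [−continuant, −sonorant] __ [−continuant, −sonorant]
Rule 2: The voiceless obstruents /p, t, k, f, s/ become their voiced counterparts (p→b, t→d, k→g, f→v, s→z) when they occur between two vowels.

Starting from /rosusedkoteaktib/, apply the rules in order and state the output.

Rule 1 (stop-cluster e-epenthesis): /d/ and /k/ form a stop–stop cluster, so [e] is inserted between them. /k/ and /t/ form a stop–stop cluster, so [e] is inserted between them. /rosusedkoteaktib/ → rosusedekoteaketib.
Rule 2 (intervocalic voicing): /s/ is a voiceless obstruent between vowels /o/ and /u/, so it voices to [z]. /s/ is a voiceless obstruent between vowels /u/ and /e/, so it voices to [z]. /k/ is a voiceless obstruent between vowels /e/ and /o/, so it voices to [g]. /t/ is a voiceless obstruent between vowels /o/ and /e/, so it voices to [d]. /k/ is a voiceless obstruent between vowels /a/ and /e/, so it voices to [g]. /t/ is a voiceless obstruent between vowels /e/ and /i/, so it voices to [d]. /rosusedekoteaketib/ → rozuzedegodeagedib.

rozuzedegodeagedib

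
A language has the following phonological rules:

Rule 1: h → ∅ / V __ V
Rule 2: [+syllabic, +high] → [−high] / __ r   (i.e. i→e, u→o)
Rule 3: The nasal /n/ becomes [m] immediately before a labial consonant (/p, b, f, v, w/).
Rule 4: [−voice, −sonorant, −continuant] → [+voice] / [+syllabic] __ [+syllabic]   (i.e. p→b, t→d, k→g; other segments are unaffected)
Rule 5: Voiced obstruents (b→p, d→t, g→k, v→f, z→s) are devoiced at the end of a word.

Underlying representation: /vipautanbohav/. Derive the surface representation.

vibaudamboaf

Rule 1 (intervocalic h-deletion): /h/ occurs between vowels /o/ and /a/, so it deletes. /vipautanbohav/ → vipautanboav.
Rule 2 (pre-rhotic lowering): no segment meets the environment; /vipautanboav/ is unchanged.
Rule 3 (nasal place assimilation): /n/ precedes the labial consonant /b/, so it assimilates in place to [m]. /vipautanboav/ → vipautamboav.
Rule 4 (intervocalic voicing): /p/ is a voiceless stop between vowels /i/ and /a/, so it voices to [b]. /t/ is a voiceless stop between vowels /u/ and /a/, so it voices to [d]. /vipautamboav/ → vibaudamboav.
Rule 5 (final devoicing): /v/ is a voiced obstruent in word-final position, so it devoices to [f]. /vibaudamboav/ → vibaudamboaf.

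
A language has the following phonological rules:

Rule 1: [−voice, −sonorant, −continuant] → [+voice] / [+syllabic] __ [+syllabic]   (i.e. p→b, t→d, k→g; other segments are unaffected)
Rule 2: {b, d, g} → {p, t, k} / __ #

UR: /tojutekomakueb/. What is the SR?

tojudegomaguep

Rule 1 (intervocalic voicing): /t/ is a voiceless stop between vowels /u/ and /e/, so it voices to [d]. /k/ is a voiceless stop between vowels /e/ and /o/, so it voices to [g]. /k/ is a voiceless stop between vowels /a/ and /u/, so it voices to [g]. /tojutekomakueb/ → tojudegomagueb.
Rule 2 (final devoicing): /b/ is a voiced stop in word-final position, so it devoices to [p]. /tojudegomagueb/ → tojudegomaguep.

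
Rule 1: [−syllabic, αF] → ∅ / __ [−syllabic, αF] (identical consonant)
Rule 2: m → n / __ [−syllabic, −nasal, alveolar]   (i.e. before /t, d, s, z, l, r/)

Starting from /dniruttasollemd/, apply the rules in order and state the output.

dnirutasolend

Rule 1 (degemination): /tt/ is a geminate; the first /t/ deletes. /ll/ is a geminate; the first /l/ deletes. /dniruttasollemd/ → dnirutasolemd.
Rule 2 (nasal place assimilation): /m/ precedes the alveolar consonant /d/, so it assimilates in place to [n]. /dnirutasolemd/ → dnirutasolend.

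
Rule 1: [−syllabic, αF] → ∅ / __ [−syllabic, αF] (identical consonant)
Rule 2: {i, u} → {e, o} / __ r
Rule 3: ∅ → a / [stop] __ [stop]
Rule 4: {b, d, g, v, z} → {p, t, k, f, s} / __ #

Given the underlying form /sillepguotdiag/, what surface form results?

silepaguotadiak

Rule 1 (degemination): /ll/ is a geminate; the first /l/ deletes. /sillepguotdiag/ → silepguotdiag.
Rule 2 (pre-rhotic lowering): no segment meets the environment; /silepguotdiag/ is unchanged.
Rule 3 (stop-cluster a-epenthesis): /p/ and /g/ form a stop–stop cluster, so [a] is inserted between them. /t/ and /d/ form a stop–stop cluster, so [a] is inserted between them. /silepguotdiag/ → silepaguotadiag.
Rule 4 (final devoicing): /g/ is a voiced obstruent in word-final position, so it devoices to [k]. /silepaguotadiag/ → silepaguotadiak.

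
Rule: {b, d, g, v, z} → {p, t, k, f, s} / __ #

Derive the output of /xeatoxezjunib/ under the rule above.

/b/ is a voiced obstruent in word-final position, so it devoices to [p].
The other instance of /z/ does not occur in the required environment and remains unchanged.
Surface form: [xeatoxezjunip].

xeatoxezjunip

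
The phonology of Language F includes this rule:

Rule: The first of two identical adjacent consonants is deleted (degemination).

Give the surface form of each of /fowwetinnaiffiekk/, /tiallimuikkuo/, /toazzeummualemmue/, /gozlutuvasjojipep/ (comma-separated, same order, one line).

fowetinaifiek, tialimuikuo, toazeumualemue, gozlutuvasjojipep

/fowwetinnaiffiekk/: /ww/ is a geminate; the first /w/ deletes. /nn/ is a geminate; the first /n/ deletes. /ff/ is a geminate; the first /f/ deletes. /kk/ is a geminate; the first /k/ deletes. → [fowetinaifiek].
/tiallimuikkuo/: /ll/ is a geminate; the first /l/ deletes. /kk/ is a geminate; the first /k/ deletes. → [tialimuikuo].
/toazzeummualemmue/: /zz/ is a geminate; the first /z/ deletes. /mm/ is a geminate; the first /m/ deletes. /mm/ is a geminate; the first /m/ deletes. → [toazeumualemue].
/gozlutuvasjojipep/: the rule's environment is not met; surfaces unchanged as [gozlutuvasjojipep].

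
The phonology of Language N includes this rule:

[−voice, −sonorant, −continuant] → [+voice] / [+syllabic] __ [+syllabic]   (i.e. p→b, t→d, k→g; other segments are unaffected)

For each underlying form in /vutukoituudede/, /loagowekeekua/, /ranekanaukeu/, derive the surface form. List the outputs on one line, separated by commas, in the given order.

vudugoiduudede, loagowegeegua, raneganaugeu

/vutukoituudede/: /t/ is a voiceless stop between vowels /u/ and /u/, so it voices to [d]. /k/ is a voiceless stop between vowels /u/ and /o/, so it voices to [g]. /t/ is a voiceless stop between vowels /i/ and /u/, so it voices to [d]. → [vudugoiduudede].
/loagowekeekua/: /k/ is a voiceless stop between vowels /e/ and /e/, so it voices to [g]. /k/ is a voiceless stop between vowels /e/ and /u/, so it voices to [g]. → [loagowegeegua].
/ranekanaukeu/: /k/ is a voiceless stop between vowels /e/ and /a/, so it voices to [g]. /k/ is a voiceless stop between vowels /u/ and /e/, so it voices to [g]. → [raneganaugeu].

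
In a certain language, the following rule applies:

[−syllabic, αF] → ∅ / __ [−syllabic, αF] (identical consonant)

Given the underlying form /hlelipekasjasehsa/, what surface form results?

No segment of /hlelipekasjasehsa/ meets the structural description of the rule, so the form surfaces unchanged.

hlelipekasjasehsa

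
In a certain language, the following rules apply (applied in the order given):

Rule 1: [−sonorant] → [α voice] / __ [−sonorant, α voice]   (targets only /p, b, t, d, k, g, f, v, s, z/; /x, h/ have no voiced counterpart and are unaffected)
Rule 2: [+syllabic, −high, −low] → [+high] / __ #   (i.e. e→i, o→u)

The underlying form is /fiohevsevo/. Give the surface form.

Rule 1 (regressive voicing assimilation): /v/ precedes the voiceless obstruent /s/, so it devoices to [f] by assimilation. /fiohevsevo/ → fiohefsevo.
Rule 2 (final vowel raising): /o/ is a mid vowel in word-final position, so it raises to [u]. /fiohefsevo/ → fiohefsevu.

fiohefsevu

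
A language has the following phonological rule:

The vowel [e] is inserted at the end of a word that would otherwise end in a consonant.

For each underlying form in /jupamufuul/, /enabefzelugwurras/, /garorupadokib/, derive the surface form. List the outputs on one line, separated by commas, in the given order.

jupamufuule, enabefzelugwurrase, garorupadokibe

/jupamufuul/: the form ends in the consonant /l/, so [e] is inserted word-finally. → [jupamufuule].
/enabefzelugwurras/: the form ends in the consonant /s/, so [e] is inserted word-finally. → [enabefzelugwurrase].
/garorupadokib/: the form ends in the consonant /b/, so [e] is inserted word-finally. → [garorupadokibe].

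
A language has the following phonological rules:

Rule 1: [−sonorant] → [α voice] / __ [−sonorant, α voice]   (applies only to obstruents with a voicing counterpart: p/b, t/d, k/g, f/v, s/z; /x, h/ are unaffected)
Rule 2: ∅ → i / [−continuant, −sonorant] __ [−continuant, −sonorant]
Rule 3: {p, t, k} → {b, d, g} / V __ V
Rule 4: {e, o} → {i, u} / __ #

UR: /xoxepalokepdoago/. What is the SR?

Rule 1 (regressive voicing assimilation): /p/ precedes the voiced obstruent /d/, so it voices to [b] by assimilation. /xoxepalokepdoago/ → xoxepalokebdoago.
Rule 2 (stop-cluster i-epenthesis): /b/ and /d/ form a stop–stop cluster, so [i] is inserted between them. /xoxepalokebdoago/ → xoxepalokebidoago.
Rule 3 (intervocalic voicing): /p/ is a voiceless stop between vowels /e/ and /a/, so it voices to [b]. /k/ is a voiceless stop between vowels /o/ and /e/, so it voices to [g]. /xoxepalokebidoago/ → xoxebalogebidoago.
Rule 4 (final vowel raising): /o/ is a mid vowel in word-final position, so it raises to [u]. /xoxebalogebidoago/ → xoxebalogebidoagu.

xoxebalogebidoagu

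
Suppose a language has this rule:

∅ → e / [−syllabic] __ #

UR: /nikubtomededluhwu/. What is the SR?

No segment of /nikubtomededluhwu/ meets the structural description of the rule, so the form surfaces unchanged.

nikubtomededluhwu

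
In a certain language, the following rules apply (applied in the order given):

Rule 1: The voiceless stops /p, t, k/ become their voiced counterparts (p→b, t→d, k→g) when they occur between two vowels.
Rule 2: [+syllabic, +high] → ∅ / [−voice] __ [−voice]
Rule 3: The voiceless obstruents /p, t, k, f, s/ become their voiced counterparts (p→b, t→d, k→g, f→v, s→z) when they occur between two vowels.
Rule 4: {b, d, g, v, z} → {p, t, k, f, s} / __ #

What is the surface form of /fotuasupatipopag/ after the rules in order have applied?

Rule 1 (intervocalic voicing): /t/ is a voiceless stop between vowels /o/ and /u/, so it voices to [d]. /p/ is a voiceless stop between vowels /u/ and /a/, so it voices to [b]. /t/ is a voiceless stop between vowels /a/ and /i/, so it voices to [d]. /p/ is a voiceless stop between vowels /i/ and /o/, so it voices to [b]. /p/ is a voiceless stop between vowels /o/ and /a/, so it voices to [b]. /fotuasupatipopag/ → foduasubadibobag.
Rule 2 (high vowel syncope): no segment meets the environment; /foduasubadibobag/ is unchanged.
Rule 3 (intervocalic voicing): /s/ is a voiceless obstruent between vowels /a/ and /u/, so it voices to [z]. /foduasubadibobag/ → foduazubadibobag.
Rule 4 (final devoicing): /g/ is a voiced obstruent in word-final position, so it devoices to [k]. /foduazubadibobag/ → foduazubadibobak.

foduazubadibobak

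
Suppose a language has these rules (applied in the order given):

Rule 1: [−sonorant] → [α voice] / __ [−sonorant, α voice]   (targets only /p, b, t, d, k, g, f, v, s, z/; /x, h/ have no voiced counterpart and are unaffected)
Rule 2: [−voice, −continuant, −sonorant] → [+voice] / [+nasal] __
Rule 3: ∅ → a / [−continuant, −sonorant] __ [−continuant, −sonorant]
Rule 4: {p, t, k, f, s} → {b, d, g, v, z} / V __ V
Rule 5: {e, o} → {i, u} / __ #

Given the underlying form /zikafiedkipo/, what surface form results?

Rule 1 (regressive voicing assimilation): /d/ precedes the voiceless obstruent /k/, so it devoices to [t] by assimilation. /zikafiedkipo/ → zikafietkipo.
Rule 2 (post-nasal voicing): no segment meets the environment; /zikafietkipo/ is unchanged.
Rule 3 (stop-cluster a-epenthesis): /t/ and /k/ form a stop–stop cluster, so [a] is inserted between them. /zikafietkipo/ → zikafietakipo.
Rule 4 (intervocalic voicing): /k/ is a voiceless obstruent between vowels /i/ and /a/, so it voices to [g]. /f/ is a voiceless obstruent between vowels /a/ and /i/, so it voices to [v]. /t/ is a voiceless obstruent between vowels /e/ and /a/, so it voices to [d]. /k/ is a voiceless obstruent between vowels /a/ and /i/, so it voices to [g]. /p/ is a voiceless obstruent between vowels /i/ and /o/, so it voices to [b]. /zikafietakipo/ → zigaviedagibo.
Rule 5 (final vowel raising): /o/ is a mid vowel in word-final position, so it raises to [u]. /zigaviedagibo/ → zigaviedagibu.

zigaviedagibu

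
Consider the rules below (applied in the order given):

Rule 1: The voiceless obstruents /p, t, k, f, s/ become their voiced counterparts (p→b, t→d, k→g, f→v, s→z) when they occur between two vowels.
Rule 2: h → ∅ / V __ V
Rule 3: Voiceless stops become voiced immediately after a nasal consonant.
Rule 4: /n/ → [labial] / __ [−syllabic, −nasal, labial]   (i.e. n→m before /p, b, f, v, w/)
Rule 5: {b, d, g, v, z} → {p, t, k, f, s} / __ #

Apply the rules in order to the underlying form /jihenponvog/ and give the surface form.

Rule 1 (intervocalic voicing): no segment meets the environment; /jihenponvog/ is unchanged.
Rule 2 (intervocalic h-deletion): /h/ occurs between vowels /i/ and /e/, so it deletes. /jihenponvog/ → jienponvog.
Rule 3 (post-nasal voicing): /p/ is a voiceless stop immediately after the nasal /n/, so it voices to [b]. /jienponvog/ → jienbonvog.
Rule 4 (nasal place assimilation): /n/ precedes the labial consonant /b/, so it assimilates in place to [m]. /n/ precedes the labial consonant /v/, so it assimilates in place to [m]. /jienbonvog/ → jiembomvog.
Rule 5 (final devoicing): /g/ is a voiced obstruent in word-final position, so it devoices to [k]. /jiembomvog/ → jiembomvok.

jiembomvok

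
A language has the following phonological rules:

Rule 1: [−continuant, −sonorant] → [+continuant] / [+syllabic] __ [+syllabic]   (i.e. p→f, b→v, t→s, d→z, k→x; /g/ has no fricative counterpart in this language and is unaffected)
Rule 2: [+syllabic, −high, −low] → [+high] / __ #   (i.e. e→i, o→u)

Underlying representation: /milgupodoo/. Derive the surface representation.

milgufozou

Rule 1 (intervocalic spirantization): /p/ is a stop between vowels /u/ and /o/, so it spirantizes to the fricative [f]. /d/ is a stop between vowels /o/ and /o/, so it spirantizes to the fricative [z]. /milgupodoo/ → milgufozoo.
Rule 2 (final vowel raising): /o/ is a mid vowel in word-final position, so it raises to [u]. /milgufozoo/ → milgufozou.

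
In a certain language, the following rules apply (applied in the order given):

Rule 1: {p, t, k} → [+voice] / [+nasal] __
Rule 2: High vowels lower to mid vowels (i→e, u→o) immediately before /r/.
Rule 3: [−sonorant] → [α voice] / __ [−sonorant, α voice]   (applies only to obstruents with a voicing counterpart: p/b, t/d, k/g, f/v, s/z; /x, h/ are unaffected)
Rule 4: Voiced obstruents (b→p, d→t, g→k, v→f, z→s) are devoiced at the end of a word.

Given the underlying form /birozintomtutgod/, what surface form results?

berozindomdudgot

Rule 1 (post-nasal voicing): /t/ is a voiceless stop immediately after the nasal /n/, so it voices to [d]. /t/ is a voiceless stop immediately after the nasal /m/, so it voices to [d]. /birozintomtutgod/ → birozindomdutgod.
Rule 2 (pre-rhotic lowering): /i/ is a high vowel immediately before /r/, so it lowers to [e]. /birozindomdutgod/ → berozindomdutgod.
Rule 3 (regressive voicing assimilation): /t/ precedes the voiced obstruent /g/, so it voices to [d] by assimilation. /berozindomdutgod/ → berozindomdudgod.
Rule 4 (final devoicing): /d/ is a voiced obstruent in word-final position, so it devoices to [t]. /berozindomdudgod/ → berozindomdudgot.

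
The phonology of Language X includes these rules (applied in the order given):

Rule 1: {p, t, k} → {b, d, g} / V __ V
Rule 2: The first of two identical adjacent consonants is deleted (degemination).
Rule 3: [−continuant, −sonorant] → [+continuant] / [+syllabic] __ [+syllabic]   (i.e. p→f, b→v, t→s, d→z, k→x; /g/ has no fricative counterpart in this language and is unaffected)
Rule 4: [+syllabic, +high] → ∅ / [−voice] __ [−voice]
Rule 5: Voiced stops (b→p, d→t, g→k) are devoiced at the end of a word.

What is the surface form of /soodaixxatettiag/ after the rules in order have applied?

Rule 1 (intervocalic voicing): /t/ is a voiceless stop between vowels /a/ and /e/, so it voices to [d]. /soodaixxatettiag/ → soodaixxadettiag.
Rule 2 (degemination): /xx/ is a geminate; the first /x/ deletes. /tt/ is a geminate; the first /t/ deletes. /soodaixxadettiag/ → soodaixadetiag.
Rule 3 (intervocalic spirantization): /d/ is a stop between vowels /o/ and /a/, so it spirantizes to the fricative [z]. /d/ is a stop between vowels /a/ and /e/, so it spirantizes to the fricative [z]. /t/ is a stop between vowels /e/ and /i/, so it spirantizes to the fricative [s]. /soodaixadetiag/ → soozaixazesiag.
Rule 4 (high vowel syncope): no segment meets the environment; /soozaixazesiag/ is unchanged.
Rule 5 (final devoicing): /g/ is a voiced stop in word-final position, so it devoices to [k]. /soozaixazesiag/ → soozaixazesiak.

soozaixazesiak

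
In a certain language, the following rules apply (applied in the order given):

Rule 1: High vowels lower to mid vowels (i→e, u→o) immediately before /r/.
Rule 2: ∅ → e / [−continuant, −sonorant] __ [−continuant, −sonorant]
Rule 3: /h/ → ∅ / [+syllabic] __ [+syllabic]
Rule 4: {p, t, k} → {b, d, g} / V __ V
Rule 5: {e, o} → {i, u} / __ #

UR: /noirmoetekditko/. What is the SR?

Rule 1 (pre-rhotic lowering): /i/ is a high vowel immediately before /r/, so it lowers to [e]. /noirmoetekditko/ → noermoetekditko.
Rule 2 (stop-cluster e-epenthesis): /k/ and /d/ form a stop–stop cluster, so [e] is inserted between them. /t/ and /k/ form a stop–stop cluster, so [e] is inserted between them. /noermoetekditko/ → noermoetekediteko.
Rule 3 (intervocalic h-deletion): no segment meets the environment; /noermoetekediteko/ is unchanged.
Rule 4 (intervocalic voicing): /t/ is a voiceless stop between vowels /e/ and /e/, so it voices to [d]. /k/ is a voiceless stop between vowels /e/ and /e/, so it voices to [g]. /t/ is a voiceless stop between vowels /i/ and /e/, so it voices to [d]. /k/ is a voiceless stop between vowels /e/ and /o/, so it voices to [g]. /noermoetekediteko/ → noermoedegedidego.
Rule 5 (final vowel raising): /o/ is a mid vowel in word-final position, so it raises to [u]. /noermoedegedidego/ → noermoedegedidegu.

noermoedegedidegu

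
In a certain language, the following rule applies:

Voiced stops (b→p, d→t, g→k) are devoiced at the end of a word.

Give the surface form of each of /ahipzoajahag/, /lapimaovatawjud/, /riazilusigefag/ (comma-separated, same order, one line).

ahipzoajahak, lapimaovatawjut, riazilusigefak

/ahipzoajahag/: /g/ is a voiced stop in word-final position, so it devoices to [k]. → [ahipzoajahak].
/lapimaovatawjud/: /d/ is a voiced stop in word-final position, so it devoices to [t]. → [lapimaovatawjut].
/riazilusigefag/: /g/ is a voiced stop in word-final position, so it devoices to [k]. → [riazilusigefak].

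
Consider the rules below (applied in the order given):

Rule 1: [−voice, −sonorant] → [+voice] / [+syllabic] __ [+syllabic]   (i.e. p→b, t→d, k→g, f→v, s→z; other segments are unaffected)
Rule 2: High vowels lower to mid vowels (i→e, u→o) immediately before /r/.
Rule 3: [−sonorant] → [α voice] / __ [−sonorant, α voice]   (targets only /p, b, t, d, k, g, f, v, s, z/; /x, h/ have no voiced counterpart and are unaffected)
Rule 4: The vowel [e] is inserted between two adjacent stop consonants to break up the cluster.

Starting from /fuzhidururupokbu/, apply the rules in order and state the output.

Rule 1 (intervocalic voicing): /p/ is a voiceless obstruent between vowels /u/ and /o/, so it voices to [b]. /fuzhidururupokbu/ → fuzhidururubokbu.
Rule 2 (pre-rhotic lowering): /u/ is a high vowel immediately before /r/, so it lowers to [o]. /u/ is a high vowel immediately before /r/, so it lowers to [o]. /fuzhidururubokbu/ → fuzhidororubokbu.
Rule 3 (regressive voicing assimilation): /z/ precedes the voiceless obstruent /h/, so it devoices to [s] by assimilation. /k/ precedes the voiced obstruent /b/, so it voices to [g] by assimilation. /fuzhidororubokbu/ → fushidororubogbu.
Rule 4 (stop-cluster e-epenthesis): /g/ and /b/ form a stop–stop cluster, so [e] is inserted between them. /fushidororubogbu/ → fushidororubogebu.

fushidororubogebu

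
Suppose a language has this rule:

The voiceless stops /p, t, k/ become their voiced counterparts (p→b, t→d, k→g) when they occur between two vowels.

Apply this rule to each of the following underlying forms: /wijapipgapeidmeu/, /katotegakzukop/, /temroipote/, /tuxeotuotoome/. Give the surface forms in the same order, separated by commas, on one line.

wijabipgabeidmeu, kadodegakzugop, temroibode, tuxeoduodoome

/wijapipgapeidmeu/: /p/ is a voiceless stop between vowels /a/ and /i/, so it voices to [b]. /p/ is a voiceless stop between vowels /a/ and /e/, so it voices to [b]. → [wijabipgabeidmeu].
/katotegakzukop/: /t/ is a voiceless stop between vowels /a/ and /o/, so it voices to [d]. /t/ is a voiceless stop between vowels /o/ and /e/, so it voices to [d]. /k/ is a voiceless stop between vowels /u/ and /o/, so it voices to [g]. → [kadodegakzugop].
/temroipote/: /p/ is a voiceless stop between vowels /i/ and /o/, so it voices to [b]. /t/ is a voiceless stop between vowels /o/ and /e/, so it voices to [d]. → [temroibode].
/tuxeotuotoome/: /t/ is a voiceless stop between vowels /o/ and /u/, so it voices to [d]. /t/ is a voiceless stop between vowels /o/ and /o/, so it voices to [d]. → [tuxeoduodoome].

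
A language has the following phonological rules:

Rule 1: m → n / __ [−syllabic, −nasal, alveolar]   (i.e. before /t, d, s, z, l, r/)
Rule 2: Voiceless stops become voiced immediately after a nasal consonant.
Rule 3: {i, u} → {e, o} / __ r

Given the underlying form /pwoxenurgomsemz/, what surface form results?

Rule 1 (nasal place assimilation): /m/ precedes the alveolar consonant /s/, so it assimilates in place to [n]. /m/ precedes the alveolar consonant /z/, so it assimilates in place to [n]. /pwoxenurgomsemz/ → pwoxenurgonsenz.
Rule 2 (post-nasal voicing): no segment meets the environment; /pwoxenurgonsenz/ is unchanged.
Rule 3 (pre-rhotic lowering): /u/ is a high vowel immediately before /r/, so it lowers to [o]. /pwoxenurgonsenz/ → pwoxenorgonsenz.

pwoxenorgonsenz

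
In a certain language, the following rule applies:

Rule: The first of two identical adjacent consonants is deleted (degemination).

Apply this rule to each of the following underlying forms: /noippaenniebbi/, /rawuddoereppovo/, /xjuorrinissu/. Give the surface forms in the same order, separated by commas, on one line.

/noippaenniebbi/: /pp/ is a geminate; the first /p/ deletes. /nn/ is a geminate; the first /n/ deletes. /bb/ is a geminate; the first /b/ deletes. → [noipaeniebi].
/rawuddoereppovo/: /dd/ is a geminate; the first /d/ deletes. /pp/ is a geminate; the first /p/ deletes. → [rawudoerepovo].
/xjuorrinissu/: /rr/ is a geminate; the first /r/ deletes. /ss/ is a geminate; the first /s/ deletes. → [xjuorinisu].

noipaeniebi, rawudoerepovo, xjuorinisu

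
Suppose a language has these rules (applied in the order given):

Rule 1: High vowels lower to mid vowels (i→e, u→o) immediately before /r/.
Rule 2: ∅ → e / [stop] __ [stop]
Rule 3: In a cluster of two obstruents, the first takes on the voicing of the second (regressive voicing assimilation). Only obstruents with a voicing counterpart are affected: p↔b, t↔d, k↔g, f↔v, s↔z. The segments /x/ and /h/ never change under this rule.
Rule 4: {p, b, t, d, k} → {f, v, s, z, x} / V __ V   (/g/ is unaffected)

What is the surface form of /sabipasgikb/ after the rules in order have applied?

Rule 1 (pre-rhotic lowering): no segment meets the environment; /sabipasgikb/ is unchanged.
Rule 2 (stop-cluster e-epenthesis): /k/ and /b/ form a stop–stop cluster, so [e] is inserted between them. /sabipasgikb/ → sabipasgikeb.
Rule 3 (regressive voicing assimilation): /s/ precedes the voiced obstruent /g/, so it voices to [z] by assimilation. /sabipasgikeb/ → sabipazgikeb.
Rule 4 (intervocalic spirantization): /b/ is a stop between vowels /a/ and /i/, so it spirantizes to the fricative [v]. /p/ is a stop between vowels /i/ and /a/, so it spirantizes to the fricative [f]. /k/ is a stop between vowels /i/ and /e/, so it spirantizes to the fricative [x]. /sabipazgikeb/ → savifazgixeb.

savifazgixeb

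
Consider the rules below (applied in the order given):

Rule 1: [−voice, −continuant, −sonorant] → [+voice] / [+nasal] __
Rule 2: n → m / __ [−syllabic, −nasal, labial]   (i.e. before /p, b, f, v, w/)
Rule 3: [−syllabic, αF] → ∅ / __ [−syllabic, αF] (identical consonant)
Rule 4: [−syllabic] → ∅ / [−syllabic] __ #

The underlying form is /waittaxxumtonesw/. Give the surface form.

Rule 1 (post-nasal voicing): /t/ is a voiceless stop immediately after the nasal /m/, so it voices to [d]. /waittaxxumtonesw/ → waittaxxumdonesw.
Rule 2 (nasal place assimilation): no segment meets the environment; /waittaxxumdonesw/ is unchanged.
Rule 3 (degemination): /tt/ is a geminate; the first /t/ deletes. /xx/ is a geminate; the first /x/ deletes. /waittaxxumdonesw/ → waitaxumdonesw.
Rule 4 (final cluster simplification): /w/ is the second consonant of a word-final cluster /sw/, so it deletes. /waitaxumdonesw/ → waitaxumdones.

waitaxumdones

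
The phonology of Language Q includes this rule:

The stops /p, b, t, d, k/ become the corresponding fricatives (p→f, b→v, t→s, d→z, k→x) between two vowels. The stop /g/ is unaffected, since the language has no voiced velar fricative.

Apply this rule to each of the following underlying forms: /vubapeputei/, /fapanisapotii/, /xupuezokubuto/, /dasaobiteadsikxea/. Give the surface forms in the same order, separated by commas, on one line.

/vubapeputei/: /b/ is a stop between vowels /u/ and /a/, so it spirantizes to the fricative [v]. /p/ is a stop between vowels /a/ and /e/, so it spirantizes to the fricative [f]. /p/ is a stop between vowels /e/ and /u/, so it spirantizes to the fricative [f]. /t/ is a stop between vowels /u/ and /e/, so it spirantizes to the fricative [s]. → [vuvafefusei].
/fapanisapotii/: /p/ is a stop between vowels /a/ and /a/, so it spirantizes to the fricative [f]. /p/ is a stop between vowels /a/ and /o/, so it spirantizes to the fricative [f]. /t/ is a stop between vowels /o/ and /i/, so it spirantizes to the fricative [s]. → [fafanisafosii].
/xupuezokubuto/: /p/ is a stop between vowels /u/ and /u/, so it spirantizes to the fricative [f]. /k/ is a stop between vowels /o/ and /u/, so it spirantizes to the fricative [x]. /b/ is a stop between vowels /u/ and /u/, so it spirantizes to the fricative [v]. /t/ is a stop between vowels /u/ and /o/, so it spirantizes to the fricative [s]. → [xufuezoxuvuso].
/dasaobiteadsikxea/: /b/ is a stop between vowels /o/ and /i/, so it spirantizes to the fricative [v]. /t/ is a stop between vowels /i/ and /e/, so it spirantizes to the fricative [s]. → [dasaoviseadsikxea].

vuvafefusei, fafanisafosii, xufuezoxuvuso, dasaoviseadsikxea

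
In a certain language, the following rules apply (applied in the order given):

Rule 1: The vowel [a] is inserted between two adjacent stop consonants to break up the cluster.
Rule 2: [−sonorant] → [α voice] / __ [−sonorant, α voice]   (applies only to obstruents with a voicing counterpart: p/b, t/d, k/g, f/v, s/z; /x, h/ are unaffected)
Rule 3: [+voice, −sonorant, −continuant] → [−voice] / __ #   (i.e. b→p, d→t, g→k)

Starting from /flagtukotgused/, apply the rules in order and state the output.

flagatukotaguset

Rule 1 (stop-cluster a-epenthesis): /g/ and /t/ form a stop–stop cluster, so [a] is inserted between them. /t/ and /g/ form a stop–stop cluster, so [a] is inserted between them. /flagtukotgused/ → flagatukotagused.
Rule 2 (regressive voicing assimilation): no segment meets the environment; /flagatukotagused/ is unchanged.
Rule 3 (final devoicing): /d/ is a voiced stop in word-final position, so it devoices to [t]. /flagatukotagused/ → flagatukotaguset.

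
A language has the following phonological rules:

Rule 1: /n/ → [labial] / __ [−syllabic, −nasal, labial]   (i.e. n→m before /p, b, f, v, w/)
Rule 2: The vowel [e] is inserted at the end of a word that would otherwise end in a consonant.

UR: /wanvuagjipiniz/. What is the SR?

wamvuagjipinize

Rule 1 (nasal place assimilation): /n/ precedes the labial consonant /v/, so it assimilates in place to [m]. /wanvuagjipiniz/ → wamvuagjipiniz.
Rule 2 (final e-epenthesis): the form ends in the consonant /z/, so [e] is inserted word-finally. /wamvuagjipiniz/ → wamvuagjipinize.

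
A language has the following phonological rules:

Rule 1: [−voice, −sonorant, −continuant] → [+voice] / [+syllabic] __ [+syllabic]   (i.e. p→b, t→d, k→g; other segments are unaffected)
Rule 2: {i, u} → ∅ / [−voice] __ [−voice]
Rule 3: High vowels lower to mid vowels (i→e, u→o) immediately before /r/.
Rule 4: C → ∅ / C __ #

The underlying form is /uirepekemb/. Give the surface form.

Rule 1 (intervocalic voicing): /p/ is a voiceless stop between vowels /e/ and /e/, so it voices to [b]. /k/ is a voiceless stop between vowels /e/ and /e/, so it voices to [g]. /uirepekemb/ → uirebegemb.
Rule 2 (high vowel syncope): no segment meets the environment; /uirebegemb/ is unchanged.
Rule 3 (pre-rhotic lowering): /i/ is a high vowel immediately before /r/, so it lowers to [e]. /uirebegemb/ → uerebegemb.
Rule 4 (final cluster simplification): /b/ is the second consonant of a word-final cluster /mb/, so it deletes. /uerebegemb/ → uerebegem.

uerebegem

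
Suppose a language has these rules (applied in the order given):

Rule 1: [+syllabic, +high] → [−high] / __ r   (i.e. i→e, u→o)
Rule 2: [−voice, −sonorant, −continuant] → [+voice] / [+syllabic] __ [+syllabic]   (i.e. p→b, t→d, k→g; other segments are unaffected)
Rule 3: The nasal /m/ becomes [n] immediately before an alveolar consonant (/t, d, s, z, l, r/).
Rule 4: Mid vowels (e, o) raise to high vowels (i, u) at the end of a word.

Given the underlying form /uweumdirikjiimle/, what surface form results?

Rule 1 (pre-rhotic lowering): /i/ is a high vowel immediately before /r/, so it lowers to [e]. /uweumdirikjiimle/ → uweumderikjiimle.
Rule 2 (intervocalic voicing): no segment meets the environment; /uweumderikjiimle/ is unchanged.
Rule 3 (nasal place assimilation): /m/ precedes the alveolar consonant /d/, so it assimilates in place to [n]. /m/ precedes the alveolar consonant /l/, so it assimilates in place to [n]. /uweumderikjiimle/ → uweunderikjiinle.
Rule 4 (final vowel raising): /e/ is a mid vowel in word-final position, so it raises to [i]. /uweunderikjiinle/ → uweunderikjiinli.

uweunderikjiinli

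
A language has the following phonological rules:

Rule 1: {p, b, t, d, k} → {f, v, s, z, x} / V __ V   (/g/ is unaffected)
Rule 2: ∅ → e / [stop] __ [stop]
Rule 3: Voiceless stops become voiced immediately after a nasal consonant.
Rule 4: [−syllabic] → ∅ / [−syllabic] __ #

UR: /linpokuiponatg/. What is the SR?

linboxuifonateg

Rule 1 (intervocalic spirantization): /k/ is a stop between vowels /o/ and /u/, so it spirantizes to the fricative [x]. /p/ is a stop between vowels /i/ and /o/, so it spirantizes to the fricative [f]. /linpokuiponatg/ → linpoxuifonatg.
Rule 2 (stop-cluster e-epenthesis): /t/ and /g/ form a stop–stop cluster, so [e] is inserted between them. /linpoxuifonatg/ → linpoxuifonateg.
Rule 3 (post-nasal voicing): /p/ is a voiceless stop immediately after the nasal /n/, so it voices to [b]. /linpoxuifonateg/ → linboxuifonateg.
Rule 4 (final cluster simplification): no segment meets the environment; /linboxuifonateg/ is unchanged.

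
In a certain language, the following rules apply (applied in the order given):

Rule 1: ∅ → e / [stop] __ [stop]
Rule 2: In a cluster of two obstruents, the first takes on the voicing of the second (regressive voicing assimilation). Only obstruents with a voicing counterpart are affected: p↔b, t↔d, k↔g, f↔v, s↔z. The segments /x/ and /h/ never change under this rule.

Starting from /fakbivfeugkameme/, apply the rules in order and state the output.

fakebiffeugekameme

Rule 1 (stop-cluster e-epenthesis): /k/ and /b/ form a stop–stop cluster, so [e] is inserted between them. /g/ and /k/ form a stop–stop cluster, so [e] is inserted between them. /fakbivfeugkameme/ → fakebivfeugekameme.
Rule 2 (regressive voicing assimilation): /v/ precedes the voiceless obstruent /f/, so it devoices to [f] by assimilation. /fakebivfeugekameme/ → fakebiffeugekameme.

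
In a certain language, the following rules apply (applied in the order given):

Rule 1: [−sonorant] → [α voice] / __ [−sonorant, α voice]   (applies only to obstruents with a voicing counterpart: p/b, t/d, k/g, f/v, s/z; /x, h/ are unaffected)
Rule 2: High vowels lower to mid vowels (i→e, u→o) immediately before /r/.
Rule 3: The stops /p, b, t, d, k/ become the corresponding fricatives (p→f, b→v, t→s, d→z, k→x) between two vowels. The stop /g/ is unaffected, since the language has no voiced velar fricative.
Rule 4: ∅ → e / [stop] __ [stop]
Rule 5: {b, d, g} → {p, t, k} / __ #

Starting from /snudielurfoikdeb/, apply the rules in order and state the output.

Rule 1 (regressive voicing assimilation): /k/ precedes the voiced obstruent /d/, so it voices to [g] by assimilation. /snudielurfoikdeb/ → snudielurfoigdeb.
Rule 2 (pre-rhotic lowering): /u/ is a high vowel immediately before /r/, so it lowers to [o]. /snudielurfoigdeb/ → snudielorfoigdeb.
Rule 3 (intervocalic spirantization): /d/ is a stop between vowels /u/ and /i/, so it spirantizes to the fricative [z]. /snudielorfoigdeb/ → snuzielorfoigdeb.
Rule 4 (stop-cluster e-epenthesis): /g/ and /d/ form a stop–stop cluster, so [e] is inserted between them. /snuzielorfoigdeb/ → snuzielorfoigedeb.
Rule 5 (final devoicing): /b/ is a voiced stop in word-final position, so it devoices to [p]. /snuzielorfoigedeb/ → snuzielorfoigedep.

snuzielorfoigedep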